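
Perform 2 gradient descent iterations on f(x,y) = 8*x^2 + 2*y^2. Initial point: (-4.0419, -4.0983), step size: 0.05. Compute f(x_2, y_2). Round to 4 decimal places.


Gradient descent on f(x,y) = 8*x^2 + 2*y^2.
Starting point: (-4.0419, -4.0983), alpha = 0.05
Step 1: grad_x = 2*8*-4.0419 = -64.6704, grad_y = 2*2*-4.0983 = -16.3932
  x_1 = -4.0419 - 0.05*-64.6704 = -0.8084
  y_1 = -4.0983 - 0.05*-16.3932 = -3.2786
Step 2: grad_x = 2*8*-0.8084 = -12.9341, grad_y = 2*2*-3.2786 = -13.1146
  x_2 = -0.8084 - 0.05*-12.9341 = -0.1617
  y_2 = -3.2786 - 0.05*-13.1146 = -2.6229
f(-0.1617, -2.6229) = 8*(-0.1617)^2 + 2*(-2.6229)^2 = 13.9684


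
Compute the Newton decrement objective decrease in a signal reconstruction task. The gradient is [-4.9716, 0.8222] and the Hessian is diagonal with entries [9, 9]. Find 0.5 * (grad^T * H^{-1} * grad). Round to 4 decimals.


Step 1: H is diagonal, so H^(-1) * g = [-0.5524, 0.0914].
Step 2: g^T H^(-1) g = sum_i g_i^2 / H_ii
  = (-4.9716)^2/9 + (0.8222)^2/9
  = 2.7463 + 0.0751 = 2.8214
Step 3: Objective decrease = 0.5 * g^T H^(-1) g = 1.4107


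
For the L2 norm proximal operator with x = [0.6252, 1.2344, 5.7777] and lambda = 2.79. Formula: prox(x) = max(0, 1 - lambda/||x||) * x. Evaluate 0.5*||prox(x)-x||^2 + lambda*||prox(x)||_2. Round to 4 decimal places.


Step 1: Compute ||x||.
||x|| = 5.9411
Step 2: Compute scaling factor.
scale = max(0, 1 - 2.79/5.9411) = 0.5304
Step 3: prox(x) = [0.3316, 0.6547, 3.0644]
||prox(x)|| = 3.1511
Step 4: Proximal objective.
0.5*||prox-x||^2 = 3.8921
lambda*||prox|| = 8.7916
Total = 12.6836


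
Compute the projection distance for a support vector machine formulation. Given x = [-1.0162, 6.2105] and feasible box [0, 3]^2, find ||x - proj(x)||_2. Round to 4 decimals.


Project each component onto [0, 3].
clip(-1.0162) = 0.0, clip(6.2105) = 3.0
Projection = [0.0, 3.0]
Squared diffs: [1.0327, 10.3073]
Distance = sqrt(11.34) = 3.3675


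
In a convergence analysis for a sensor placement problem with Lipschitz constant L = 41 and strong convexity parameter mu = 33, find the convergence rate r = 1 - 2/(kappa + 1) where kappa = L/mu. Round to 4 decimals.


Step 1: Compute the condition number.
kappa = L/mu = 41/33 = 1.2424
Step 2: Compute the convergence rate.
r = 1 - 2/(kappa + 1) = 1 - 2*mu/(L + mu) = (L - mu)/(L + mu) = 8/74 = 0.1081


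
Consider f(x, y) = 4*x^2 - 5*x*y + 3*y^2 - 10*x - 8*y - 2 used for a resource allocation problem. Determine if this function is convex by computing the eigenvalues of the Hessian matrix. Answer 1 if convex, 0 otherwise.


The Hessian of f(x,y) = 4*x^2 - 5*x*y + 3*y^2 - 10*x - 8*y - 2 is:
H = [[8, -5], [-5, 6]]
Trace = 8 + 6 = 14
Determinant = 8*6 - (-5)^2 = 23
Discriminant = (14)^2 - 4*23 = 104.0
Eigenvalues: lambda_1 = 1.901, lambda_2 = 12.099
The function is convex.

1


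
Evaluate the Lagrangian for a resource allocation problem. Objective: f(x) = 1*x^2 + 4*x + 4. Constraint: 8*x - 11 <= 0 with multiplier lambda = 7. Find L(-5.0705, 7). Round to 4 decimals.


Step 1: Evaluate f(x).
f(-5.0705) = 1*(-5.0705)^2 + 4*(-5.0705) + 4 = 9.428
Step 2: Evaluate g(x).
g(-5.0705) = 8*-5.0705 - 11 = -51.564
Step 3: Compute Lagrangian.
L = 9.428 + 7*-51.564 = -351.52


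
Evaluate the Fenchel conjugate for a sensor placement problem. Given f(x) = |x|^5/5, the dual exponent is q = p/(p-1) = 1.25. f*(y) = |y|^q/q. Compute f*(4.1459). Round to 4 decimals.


The conjugate exponent q satisfies 1/p + 1/q = 1.
p = 5, so q = 5/(5 - 1) = 1.25
|y|^q = 4.1459^1.25 = 5.9159
f*(4.1459) = 5.9159 / 1.25 = 4.7327


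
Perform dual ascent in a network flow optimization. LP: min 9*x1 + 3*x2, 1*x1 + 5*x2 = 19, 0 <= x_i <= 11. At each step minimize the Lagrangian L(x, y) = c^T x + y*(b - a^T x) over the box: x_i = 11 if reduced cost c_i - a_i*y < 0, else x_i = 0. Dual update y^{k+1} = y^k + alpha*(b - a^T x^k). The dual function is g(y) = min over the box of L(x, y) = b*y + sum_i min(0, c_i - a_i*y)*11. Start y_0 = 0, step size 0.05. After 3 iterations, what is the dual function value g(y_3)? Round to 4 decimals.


Dual ascent for LP: min 9*x1 + 3*x2, 1*x1 + 5*x2 = 19, 0 <= x_i <= 11
Step 1: y^k = 0.0, reduced costs: (9.0, 3.0)
  x^k = (0.0, 0.0), subgradient = b - a^T x = 19.0
  y^{k+1} = 0.0 + 0.05*19.0 = 0.95
Step 2: y^k = 0.95, reduced costs: (8.05, -1.75)
  x^k = (0.0, 11.0), subgradient = b - a^T x = -36.0
  y^{k+1} = 0.95 + 0.05*-36.0 = -0.85
Step 3: y^k = -0.85, reduced costs: (9.85, 7.25)
  x^k = (0.0, 0.0), subgradient = b - a^T x = 19.0
  y^{k+1} = -0.85 + 0.05*19.0 = 0.1
Dual objective at y_3 = 0.1: reduced costs (8.9, 2.5), box minimizer x = (0.0, 0.0)
g(y_3) = b*y + (c1 - a1*y)*x1 + (c2 - a2*y)*x2 = 19*0.1 + 8.9*0.0 + 2.5*0.0 = 1.9 + 0.0 + 0.0 = 1.9


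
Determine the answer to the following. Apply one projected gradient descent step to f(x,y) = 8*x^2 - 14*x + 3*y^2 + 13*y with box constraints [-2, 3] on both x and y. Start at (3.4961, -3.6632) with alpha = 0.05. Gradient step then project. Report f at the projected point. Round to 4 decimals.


Step 1: Compute gradient at (3.4961, -3.6632).
grad_x = 2*8*3.4961 - 14 = 41.9376
grad_y = 2*3*-3.6632 + 13 = -8.9792
Step 2: Gradient step.
x_raw = 3.4961 - 0.05*41.9376 = 1.3992
y_raw = -3.6632 - 0.05*-8.9792 = -3.2142
Step 3: Project onto [-2, 3].
x_proj = clip(1.3992) = 1.3992
y_proj = clip(-3.2142) = -2.0
Step 4: Evaluate f.
f(1.3992, -2.0) = -17.9265


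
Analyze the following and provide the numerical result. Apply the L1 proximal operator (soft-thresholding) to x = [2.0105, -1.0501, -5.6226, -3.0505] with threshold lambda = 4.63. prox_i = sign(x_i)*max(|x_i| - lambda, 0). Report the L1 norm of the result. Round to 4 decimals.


Soft-thresholding with lambda = 4.63:
prox(2.0105) = sign(2.0105)*max(|2.0105| - 4.63, 0) = 0.0
prox(-1.0501) = sign(-1.0501)*max(|-1.0501| - 4.63, 0) = 0.0
prox(-5.6226) = sign(-5.6226)*max(|-5.6226| - 4.63, 0) = -0.9926
prox(-3.0505) = sign(-3.0505)*max(|-3.0505| - 4.63, 0) = 0.0
prox(x) = [0.0, 0.0, -0.9926, 0.0]
||prox(x)||_1 = 0.0 + 0.0 + 0.9926 + 0.0 = 0.9926


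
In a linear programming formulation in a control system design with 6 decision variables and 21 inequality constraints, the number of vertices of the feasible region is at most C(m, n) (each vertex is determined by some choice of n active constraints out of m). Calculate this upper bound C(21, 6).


Each vertex corresponds to some choice of n active constraints out of m, so the number of vertices is at most C(m, n) = m! / (n!(m-n)!).
m = 21, n = 6
Numerator: 21 * 20 * 19 * 18 * 17 * 16
Denominator: 6! = 720
C(21, 6) = 54264


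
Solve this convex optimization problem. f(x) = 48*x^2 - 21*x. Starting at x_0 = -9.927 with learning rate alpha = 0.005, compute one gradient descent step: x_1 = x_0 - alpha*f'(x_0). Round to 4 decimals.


We compute the gradient at x_0 and apply the update.
f'(x) = 96*x - 21
f'(-9.927) = 96*-9.927 - 21 = -973.992
x_1 = -9.927 - 0.005*-973.992 = -5.057


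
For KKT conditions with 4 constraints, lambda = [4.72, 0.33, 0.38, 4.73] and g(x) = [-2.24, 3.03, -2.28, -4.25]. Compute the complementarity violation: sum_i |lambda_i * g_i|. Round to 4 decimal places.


KKT complementary slackness check:
lambda_1 * g_1 = 4.72 * -2.24 = -10.5728
lambda_2 * g_2 = 0.33 * 3.03 = 0.9999
lambda_3 * g_3 = 0.38 * -2.28 = -0.8664
lambda_4 * g_4 = 4.73 * -4.25 = -20.1025
Total violation = 10.5728 + 0.9999 + 0.8664 + 20.1025 = 32.5416


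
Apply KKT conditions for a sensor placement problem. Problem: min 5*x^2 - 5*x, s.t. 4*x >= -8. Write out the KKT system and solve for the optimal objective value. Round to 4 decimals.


Step 1: Try lambda = 0 (constraint inactive).
Stationarity: 2*5*x - 5 = 0
x* = 5/(2*5) = 0.5
Check constraint: 4*0.5 = 2.0 >= -8 -- satisfied.
Step 2: Compute optimal value.
f(x*) = 5*0.5^2 - 5*0.5 = -1.25


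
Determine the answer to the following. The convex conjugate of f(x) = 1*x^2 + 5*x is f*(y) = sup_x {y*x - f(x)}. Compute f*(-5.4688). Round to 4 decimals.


f*(y) = sup_x {y*x - a*x^2 - b*x} = sup_x {(y-b)*x - a*x^2}
FOC: (y - b) - 2a*x = 0 => x* = (y - b)/(2a)
x* = (-5.4688 - 5)/(2*1) = -5.2344
f*(-5.4688) = (y-b)^2/(4a) = (-5.4688 - 5)^2/(4*1)
= 109.5958/4 = 27.3989


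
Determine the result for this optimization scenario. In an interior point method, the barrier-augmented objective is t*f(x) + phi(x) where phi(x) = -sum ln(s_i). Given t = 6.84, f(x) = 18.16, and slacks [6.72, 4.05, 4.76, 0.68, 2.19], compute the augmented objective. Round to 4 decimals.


Step 1: Compute log-barrier.
ln values: [1.9051, 1.3987, 1.5602, -0.3857, 0.7839]
phi = -(1.9051 + 1.3987 + 1.5602 - 0.3857 + 0.7839) = -5.2623
Step 2: Compute augmented objective.
t*f(x) = 6.84*18.16 = 124.2144
Total = 124.2144 - 5.2623 = 118.9521


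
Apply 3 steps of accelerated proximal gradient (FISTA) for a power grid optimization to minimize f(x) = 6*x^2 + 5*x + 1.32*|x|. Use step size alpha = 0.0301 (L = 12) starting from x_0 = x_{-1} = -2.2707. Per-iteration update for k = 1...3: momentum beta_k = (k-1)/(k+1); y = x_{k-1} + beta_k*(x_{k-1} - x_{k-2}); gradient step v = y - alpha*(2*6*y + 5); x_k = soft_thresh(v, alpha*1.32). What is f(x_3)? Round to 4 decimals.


FISTA on f(x) = 6*x^2 + 5*x + 1.32*|x|
L = 12, alpha = 0.0301
Iteration 1: beta = 0.0, y = -2.2707 + 0.0*(-2.2707 + 2.2707) = -2.2707
  grad(y) = -22.2484, v = y - alpha*grad = -1.601
  prox(v) = soft_thresh(-1.601, 0.0397) = -1.5613
Iteration 2: beta = 0.3333, y = -1.5613 + 0.3333*(-1.5613 + 2.2707) = -1.3248
  grad(y) = -10.8979, v = y - alpha*grad = -0.9968
  prox(v) = soft_thresh(-0.9968, 0.0397) = -0.9571
Iteration 3: beta = 0.5, y = -0.9571 + 0.5*(-0.9571 + 1.5613) = -0.655
  grad(y) = -2.8594, v = y - alpha*grad = -0.5689
  prox(v) = soft_thresh(-0.5689, 0.0397) = -0.5292
f(x_3) = 6*(-0.5292)^2 + 5*(-0.5292) + 1.32*|-0.5292| = -0.2673


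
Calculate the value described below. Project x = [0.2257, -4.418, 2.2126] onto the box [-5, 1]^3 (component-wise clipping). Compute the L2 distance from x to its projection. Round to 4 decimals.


Project each component onto [-5, 1].
clip(0.2257) = 0.2257, clip(-4.418) = -4.418, clip(2.2126) = 1.0
Projection = [0.2257, -4.418, 1.0]
Squared diffs: [0.0, 0.0, 1.4704]
Distance = sqrt(1.4704) = 1.2126


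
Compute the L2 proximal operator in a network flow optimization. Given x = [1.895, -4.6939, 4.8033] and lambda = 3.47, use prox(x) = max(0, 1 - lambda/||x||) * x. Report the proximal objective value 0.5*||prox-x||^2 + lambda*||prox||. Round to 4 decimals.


Step 1: Compute ||x||.
||x|| = 6.9782
Step 2: Compute scaling factor.
scale = max(0, 1 - 3.47/6.9782) = 0.5027
Step 3: prox(x) = [0.9527, -2.3598, 2.4148]
||prox(x)|| = 3.5082
Step 4: Proximal objective.
0.5*||prox-x||^2 = 6.0205
lambda*||prox|| = 12.1735
Total = 18.1939


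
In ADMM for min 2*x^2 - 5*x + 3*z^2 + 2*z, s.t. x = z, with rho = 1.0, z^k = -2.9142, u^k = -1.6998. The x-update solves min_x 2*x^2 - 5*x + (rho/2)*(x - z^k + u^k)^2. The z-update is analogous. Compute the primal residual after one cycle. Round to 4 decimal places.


ADMM iteration with rho = 1.0, z^k = -2.9142, u^k = -1.6998
Step 1: x-update.
Minimize 2*x^2 - 5*x + (1.0/2)*(x + 2.9142 - 1.6998)^2
FOC: (2*2 + 1.0)*x = 5 + 1.0*(-2.9142 + 1.6998)
x^{k+1} = 0.7571
Step 2: z-update.
Minimize 3*z^2 + 2*z + (1.0/2)*(0.7571 - z - 1.6998)^2
FOC: (2*3 + 1.0)*z = -2 + 1.0*(0.7571 - 1.6998)
z^{k+1} = -0.4204
Step 3: u-update.
u^{k+1} = -1.6998 + 0.7571 + 0.4204 = -0.5223
Step 4: Primal residual = |0.7571 + 0.4204| = 1.1775


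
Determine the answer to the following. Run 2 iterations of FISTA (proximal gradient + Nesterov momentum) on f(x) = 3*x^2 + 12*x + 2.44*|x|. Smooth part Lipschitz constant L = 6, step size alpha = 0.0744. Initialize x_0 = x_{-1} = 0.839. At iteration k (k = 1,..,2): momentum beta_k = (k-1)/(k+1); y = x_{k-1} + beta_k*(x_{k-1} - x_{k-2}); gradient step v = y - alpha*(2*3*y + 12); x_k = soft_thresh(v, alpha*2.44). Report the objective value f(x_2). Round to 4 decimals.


FISTA on f(x) = 3*x^2 + 12*x + 2.44*|x|
L = 6, alpha = 0.0744
Iteration 1: beta = 0.0, y = 0.839 + 0.0*(0.839 - 0.839) = 0.839
  grad(y) = 17.034, v = y - alpha*grad = -0.4283
  prox(v) = soft_thresh(-0.4283, 0.1815) = -0.2468
Iteration 2: beta = 0.3333, y = -0.2468 + 0.3333*(-0.2468 - 0.839) = -0.6087
  grad(y) = 8.3477, v = y - alpha*grad = -1.2298
  prox(v) = soft_thresh(-1.2298, 0.1815) = -1.0483
f(x_2) = 3*(-1.0483)^2 + 12*(-1.0483) + 2.44*|-1.0483| = -6.7248


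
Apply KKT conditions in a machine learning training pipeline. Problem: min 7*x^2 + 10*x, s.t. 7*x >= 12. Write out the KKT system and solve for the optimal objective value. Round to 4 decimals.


Step 1: Try lambda = 0 (constraint inactive).
x_unc = -10/(2*7) = -0.7143
Check: 7*-0.7143 = -5.0001 < 12 -- violated!
Step 2: Constraint must be active: 7*x = 12
x* = 12/7 = 1.7143 (rounded; the exact value 12/7 is used below)
lambda = (2*7*(12/7) + 10)/7 = 4.8571
Step 3: Compute optimal value.
f(x*) = 7*(12/7)^2 + 10*(12/7) = 37.7143


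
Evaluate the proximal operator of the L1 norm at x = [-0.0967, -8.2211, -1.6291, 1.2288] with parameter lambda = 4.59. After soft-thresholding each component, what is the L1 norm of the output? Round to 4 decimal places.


Soft-thresholding with lambda = 4.59:
prox(-0.0967) = sign(-0.0967)*max(|-0.0967| - 4.59, 0) = 0.0
prox(-8.2211) = sign(-8.2211)*max(|-8.2211| - 4.59, 0) = -3.6311
prox(-1.6291) = sign(-1.6291)*max(|-1.6291| - 4.59, 0) = 0.0
prox(1.2288) = sign(1.2288)*max(|1.2288| - 4.59, 0) = 0.0
prox(x) = [0.0, -3.6311, 0.0, 0.0]
||prox(x)||_1 = 0.0 + 3.6311 + 0.0 + 0.0 = 3.6311


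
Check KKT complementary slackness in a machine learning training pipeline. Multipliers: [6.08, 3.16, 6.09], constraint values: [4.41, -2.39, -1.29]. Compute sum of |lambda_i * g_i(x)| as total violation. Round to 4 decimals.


KKT complementary slackness check:
lambda_1 * g_1 = 6.08 * 4.41 = 26.8128
lambda_2 * g_2 = 3.16 * -2.39 = -7.5524
lambda_3 * g_3 = 6.09 * -1.29 = -7.8561
Total violation = 26.8128 + 7.5524 + 7.8561 = 42.2213


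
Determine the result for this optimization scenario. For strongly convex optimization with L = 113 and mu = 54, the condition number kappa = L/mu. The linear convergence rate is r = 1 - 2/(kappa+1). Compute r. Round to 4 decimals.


Step 1: Compute the condition number.
kappa = L/mu = 113/54 = 2.0926
Step 2: Compute the convergence rate.
r = 1 - 2/(kappa + 1) = 1 - 2*mu/(L + mu) = (L - mu)/(L + mu) = 59/167 = 0.3533


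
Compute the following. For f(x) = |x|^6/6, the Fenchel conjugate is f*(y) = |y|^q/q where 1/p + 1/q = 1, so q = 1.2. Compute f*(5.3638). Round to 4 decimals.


The conjugate exponent q satisfies 1/p + 1/q = 1.
p = 6, so q = 6/(6 - 1) = 1.2
|y|^q = 5.3638^1.2 = 7.5053
f*(5.3638) = 7.5053 / 1.2 = 6.2544


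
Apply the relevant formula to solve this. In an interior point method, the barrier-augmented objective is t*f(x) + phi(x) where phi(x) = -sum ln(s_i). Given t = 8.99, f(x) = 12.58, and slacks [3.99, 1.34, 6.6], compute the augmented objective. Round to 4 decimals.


Step 1: Compute log-barrier.
ln values: [1.3838, 0.2927, 1.8871]
phi = -(1.3838 + 0.2927 + 1.8871) = -3.5635
Step 2: Compute augmented objective.
t*f(x) = 8.99*12.58 = 113.0942
Total = 113.0942 - 3.5635 = 109.5307


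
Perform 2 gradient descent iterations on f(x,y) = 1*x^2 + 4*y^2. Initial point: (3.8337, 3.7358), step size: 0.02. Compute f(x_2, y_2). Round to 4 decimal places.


Gradient descent on f(x,y) = 1*x^2 + 4*y^2.
Starting point: (3.8337, 3.7358), alpha = 0.02
Step 1: grad_x = 2*1*3.8337 = 7.6674, grad_y = 2*4*3.7358 = 29.8864
  x_1 = 3.8337 - 0.02*7.6674 = 3.6804
  y_1 = 3.7358 - 0.02*29.8864 = 3.1381
Step 2: grad_x = 2*1*3.6804 = 7.3607, grad_y = 2*4*3.1381 = 25.1046
  x_2 = 3.6804 - 0.02*7.3607 = 3.5331
  y_2 = 3.1381 - 0.02*25.1046 = 2.636
f(3.5331, 2.636) = 1*3.5331^2 + 4*2.636^2 = 40.2766


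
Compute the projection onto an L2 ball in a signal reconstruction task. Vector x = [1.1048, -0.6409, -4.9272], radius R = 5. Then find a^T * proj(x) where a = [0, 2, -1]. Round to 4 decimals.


Step 1: Compute ||x|| (intermediates to 6 decimals).
||x|| = sqrt(1.1048^2 + (-0.6409)^2 + (-4.9272)^2) = 5.090053
Step 2: Project.
Since ||x|| > R, scale = R/||x|| = 5/5.090053 = 0.982308, proj(x) = scale * x
proj(x) = [1.085254, -0.629561, -4.840028]
Step 3: Dot product.
a^T * proj(x) = 0*1.085254 + 2*(-0.629561) - 1*(-4.840028) = 3.5809


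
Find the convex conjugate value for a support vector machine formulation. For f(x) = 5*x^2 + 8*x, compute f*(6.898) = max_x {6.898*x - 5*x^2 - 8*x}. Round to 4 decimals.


f*(y) = sup_x {y*x - a*x^2 - b*x} = sup_x {(y-b)*x - a*x^2}
FOC: (y - b) - 2a*x = 0 => x* = (y - b)/(2a)
x* = (6.898 - 8)/(2*5) = -0.1102
f*(6.898) = (y-b)^2/(4a) = (6.898 - 8)^2/(4*5)
= 1.2144/20 = 0.0607


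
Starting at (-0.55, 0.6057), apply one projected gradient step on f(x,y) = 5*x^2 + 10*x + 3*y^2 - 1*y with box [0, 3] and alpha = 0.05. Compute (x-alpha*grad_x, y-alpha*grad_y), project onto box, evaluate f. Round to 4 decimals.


Step 1: Compute gradient at (-0.55, 0.6057).
grad_x = 2*5*-0.55 + 10 = 4.5
grad_y = 2*3*0.6057 - 1 = 2.6342
Step 2: Gradient step.
x_raw = -0.55 - 0.05*4.5 = -0.775
y_raw = 0.6057 - 0.05*2.6342 = 0.474
Step 3: Project onto [0, 3].
x_proj = clip(-0.775) = 0.0
y_proj = clip(0.474) = 0.474
Step 4: Evaluate f.
f(0.0, 0.474) = 0.2


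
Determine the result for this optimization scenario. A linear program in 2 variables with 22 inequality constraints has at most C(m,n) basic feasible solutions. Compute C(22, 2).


Each vertex corresponds to some choice of n active constraints out of m, so the number of vertices is at most C(m, n) = m! / (n!(m-n)!).
m = 22, n = 2
Numerator: 22 * 21
Denominator: 2! = 2
C(22, 2) = 231


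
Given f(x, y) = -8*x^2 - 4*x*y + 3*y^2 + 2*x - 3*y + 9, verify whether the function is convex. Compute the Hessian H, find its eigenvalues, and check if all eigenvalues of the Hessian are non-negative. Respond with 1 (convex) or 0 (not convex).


The Hessian of f(x,y) = -8*x^2 - 4*x*y + 3*y^2 + 2*x - 3*y + 9 is:
H = [[-16, -4], [-4, 6]]
Trace = -16 + 6 = -10
Determinant = -16*6 - (-4)^2 = -112
Discriminant = (-10)^2 - 4*-112 = 548.0
Eigenvalues: lambda_1 = -16.7047, lambda_2 = 6.7047
The function is not convex.

0


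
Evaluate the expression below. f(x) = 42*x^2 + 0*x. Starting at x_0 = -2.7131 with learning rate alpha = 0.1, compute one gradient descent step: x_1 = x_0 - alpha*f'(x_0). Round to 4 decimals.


We compute the gradient at x_0 and apply the update.
f'(x) = 84*x + 0
f'(-2.7131) = 84*-2.7131 + 0 = -227.9004
x_1 = -2.7131 - 0.1*-227.9004 = 20.0769


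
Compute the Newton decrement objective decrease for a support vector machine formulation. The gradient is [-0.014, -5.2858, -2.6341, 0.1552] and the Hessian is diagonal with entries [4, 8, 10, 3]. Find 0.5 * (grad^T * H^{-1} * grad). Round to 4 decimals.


Step 1: H is diagonal, so H^(-1) * g = [-0.0035, -0.6607, -0.2634, 0.0517].
Step 2: g^T H^(-1) g = sum_i g_i^2 / H_ii
  = (-0.014)^2/4 + (-5.2858)^2/8 + (-2.6341)^2/10 + (0.1552)^2/3
  = 0.0 + 3.4925 + 0.6938 + 0.008 = 4.1944
Step 3: Objective decrease = 0.5 * g^T H^(-1) g = 2.0972


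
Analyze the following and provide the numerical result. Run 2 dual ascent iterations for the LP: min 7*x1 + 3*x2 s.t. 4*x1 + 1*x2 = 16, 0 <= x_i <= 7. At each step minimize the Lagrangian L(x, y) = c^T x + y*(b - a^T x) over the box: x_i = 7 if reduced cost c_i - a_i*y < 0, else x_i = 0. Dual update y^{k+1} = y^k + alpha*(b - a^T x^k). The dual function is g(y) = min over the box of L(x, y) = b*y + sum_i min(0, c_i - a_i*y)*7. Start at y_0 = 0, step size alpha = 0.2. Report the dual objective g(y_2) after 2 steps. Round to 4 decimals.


Dual ascent for LP: min 7*x1 + 3*x2, 4*x1 + 1*x2 = 16, 0 <= x_i <= 7
Step 1: y^k = 0.0, reduced costs: (7.0, 3.0)
  x^k = (0.0, 0.0), subgradient = b - a^T x = 16.0
  y^{k+1} = 0.0 + 0.2*16.0 = 3.2
Step 2: y^k = 3.2, reduced costs: (-5.8, -0.2)
  x^k = (7.0, 7.0), subgradient = b - a^T x = -19.0
  y^{k+1} = 3.2 + 0.2*-19.0 = -0.6
Dual objective at y_2 = -0.6: reduced costs (9.4, 3.6), box minimizer x = (0.0, 0.0)
g(y_2) = b*y + (c1 - a1*y)*x1 + (c2 - a2*y)*x2 = 16*(-0.6) + 9.4*0.0 + 3.6*0.0 = -9.6 + 0.0 + 0.0 = -9.6


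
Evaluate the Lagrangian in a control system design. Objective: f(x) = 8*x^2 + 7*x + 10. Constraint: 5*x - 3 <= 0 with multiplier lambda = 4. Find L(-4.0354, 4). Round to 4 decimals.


Step 1: Evaluate f(x).
f(-4.0354) = 8*(-4.0354)^2 + 7*(-4.0354) + 10 = 112.0278
Step 2: Evaluate g(x).
g(-4.0354) = 5*-4.0354 - 3 = -23.177
Step 3: Compute Lagrangian.
L = 112.0278 + 4*-23.177 = 19.3198


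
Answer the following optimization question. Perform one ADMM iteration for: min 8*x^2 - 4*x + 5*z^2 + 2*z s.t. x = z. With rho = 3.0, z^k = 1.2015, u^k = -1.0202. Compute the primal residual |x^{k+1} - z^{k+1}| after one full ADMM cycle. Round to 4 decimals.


ADMM iteration with rho = 3.0, z^k = 1.2015, u^k = -1.0202
Step 1: x-update.
Minimize 8*x^2 - 4*x + (3.0/2)*(x - 1.2015 - 1.0202)^2
FOC: (2*8 + 3.0)*x = 4 + 3.0*(1.2015 + 1.0202)
x^{k+1} = 0.5613
Step 2: z-update.
Minimize 5*z^2 + 2*z + (3.0/2)*(0.5613 - z - 1.0202)^2
FOC: (2*5 + 3.0)*z = -2 + 3.0*(0.5613 - 1.0202)
z^{k+1} = -0.2597
Step 3: u-update.
u^{k+1} = -1.0202 + 0.5613 + 0.2597 = -0.1991
Step 4: Primal residual = |0.5613 + 0.2597| = 0.8211


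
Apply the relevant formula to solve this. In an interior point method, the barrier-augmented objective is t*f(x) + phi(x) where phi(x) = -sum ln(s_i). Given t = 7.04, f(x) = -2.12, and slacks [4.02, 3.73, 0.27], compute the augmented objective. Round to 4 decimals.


Step 1: Compute log-barrier.
ln values: [1.3913, 1.3164, -1.3093]
phi = -(1.3913 + 1.3164 - 1.3093) = -1.3984
Step 2: Compute augmented objective.
t*f(x) = 7.04*-2.12 = -14.9248
Total = -14.9248 - 1.3984 = -16.3232


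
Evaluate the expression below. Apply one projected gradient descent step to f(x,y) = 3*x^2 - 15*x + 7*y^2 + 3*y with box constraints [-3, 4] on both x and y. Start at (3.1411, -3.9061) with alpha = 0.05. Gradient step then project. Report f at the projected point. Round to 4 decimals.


Step 1: Compute gradient at (3.1411, -3.9061).
grad_x = 2*3*3.1411 - 15 = 3.8466
grad_y = 2*7*-3.9061 + 3 = -51.6854
Step 2: Gradient step.
x_raw = 3.1411 - 0.05*3.8466 = 2.9488
y_raw = -3.9061 - 0.05*-51.6854 = -1.3218
Step 3: Project onto [-3, 4].
x_proj = clip(2.9488) = 2.9488
y_proj = clip(-1.3218) = -1.3218
Step 4: Evaluate f.
f(2.9488, -1.3218) = -9.8807


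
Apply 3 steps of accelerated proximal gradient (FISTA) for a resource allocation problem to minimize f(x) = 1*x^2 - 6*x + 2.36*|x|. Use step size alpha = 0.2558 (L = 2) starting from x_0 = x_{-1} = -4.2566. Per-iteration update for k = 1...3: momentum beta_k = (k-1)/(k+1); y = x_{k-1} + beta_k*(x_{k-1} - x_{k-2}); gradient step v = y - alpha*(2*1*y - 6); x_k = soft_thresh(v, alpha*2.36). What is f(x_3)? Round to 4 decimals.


FISTA on f(x) = 1*x^2 - 6*x + 2.36*|x|
L = 2, alpha = 0.2558
Iteration 1: beta = 0.0, y = -4.2566 + 0.0*(-4.2566 + 4.2566) = -4.2566
  grad(y) = -14.5132, v = y - alpha*grad = -0.5441
  prox(v) = soft_thresh(-0.5441, 0.6037) = 0.0
Iteration 2: beta = 0.3333, y = 0.0 + 0.3333*(0.0 + 4.2566) = 1.4189
  grad(y) = -3.1623, v = y - alpha*grad = 2.2278
  prox(v) = soft_thresh(2.2278, 0.6037) = 1.6241
Iteration 3: beta = 0.5, y = 1.6241 + 0.5*(1.6241 - 0.0) = 2.4361
  grad(y) = -1.1277, v = y - alpha*grad = 2.7246
  prox(v) = soft_thresh(2.7246, 0.6037) = 2.1209
f(x_3) = 1*2.1209^2 - 6*2.1209 + 2.36*|2.1209| = -3.2218


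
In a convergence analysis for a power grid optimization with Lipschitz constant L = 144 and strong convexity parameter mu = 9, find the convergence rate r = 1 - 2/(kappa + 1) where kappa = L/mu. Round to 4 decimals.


Step 1: Compute the condition number.
kappa = L/mu = 144/9 = 16.0
Step 2: Compute the convergence rate.
r = 1 - 2/(kappa + 1) = 1 - 2*mu/(L + mu) = (L - mu)/(L + mu) = 135/153 = 0.8824


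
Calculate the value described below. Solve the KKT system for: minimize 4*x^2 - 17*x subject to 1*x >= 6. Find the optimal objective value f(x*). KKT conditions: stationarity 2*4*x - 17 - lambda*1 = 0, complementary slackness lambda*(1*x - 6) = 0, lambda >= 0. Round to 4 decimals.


Step 1: Try lambda = 0 (constraint inactive).
x_unc = 17/(2*4) = 2.125
Check: 1*2.125 = 2.125 < 6 -- violated!
Step 2: Constraint must be active: 1*x = 6
x* = 6/1 = 6.0
lambda = (2*4*6.0 - 17)/1 = 31.0
Step 3: Compute optimal value.
f(x*) = 4*6.0^2 - 17*6.0 = 42.0


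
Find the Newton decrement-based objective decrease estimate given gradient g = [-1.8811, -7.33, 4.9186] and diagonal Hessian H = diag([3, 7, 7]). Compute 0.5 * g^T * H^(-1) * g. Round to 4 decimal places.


Step 1: H is diagonal, so H^(-1) * g = [-0.627, -1.0471, 0.7027].
Step 2: g^T H^(-1) g = sum_i g_i^2 / H_ii
  = (-1.8811)^2/3 + (-7.33)^2/7 + (4.9186)^2/7
  = 1.1795 + 7.6756 + 3.4561 = 12.3112
Step 3: Objective decrease = 0.5 * g^T H^(-1) g = 6.1556


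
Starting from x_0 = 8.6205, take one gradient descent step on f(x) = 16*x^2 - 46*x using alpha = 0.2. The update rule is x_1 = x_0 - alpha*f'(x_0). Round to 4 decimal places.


We compute the gradient at x_0 and apply the update.
f'(x) = 32*x - 46
f'(8.6205) = 32*8.6205 - 46 = 229.856
x_1 = 8.6205 - 0.2*229.856 = -37.3507


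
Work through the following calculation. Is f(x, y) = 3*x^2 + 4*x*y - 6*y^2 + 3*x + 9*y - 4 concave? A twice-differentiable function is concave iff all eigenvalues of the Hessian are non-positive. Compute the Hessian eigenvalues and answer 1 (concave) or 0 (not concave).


The Hessian of f(x,y) = 3*x^2 + 4*x*y - 6*y^2 + 3*x + 9*y - 4 is:
H = [[6, 4], [4, -12]]
Trace = 6 - 12 = -6
Determinant = 6*-12 - (4)^2 = -88
Discriminant = (-6)^2 - 4*-88 = 388.0
Eigenvalues: lambda_1 = -12.8489, lambda_2 = 6.8489
The function is not concave.

0


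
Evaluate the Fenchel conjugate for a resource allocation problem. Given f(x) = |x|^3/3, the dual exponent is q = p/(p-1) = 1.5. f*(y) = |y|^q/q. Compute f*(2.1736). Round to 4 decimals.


The conjugate exponent q satisfies 1/p + 1/q = 1.
p = 3, so q = 3/(3 - 1) = 1.5
|y|^q = 2.1736^1.5 = 3.2046
f*(2.1736) = 3.2046 / 1.5 = 2.1364


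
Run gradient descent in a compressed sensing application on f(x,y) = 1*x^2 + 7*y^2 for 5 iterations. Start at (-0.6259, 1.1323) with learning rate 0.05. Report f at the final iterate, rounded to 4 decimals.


Gradient descent on f(x,y) = 1*x^2 + 7*y^2.
Starting point: (-0.6259, 1.1323), alpha = 0.05
Step 1: grad_x = 2*1*-0.6259 = -1.2518, grad_y = 2*7*1.1323 = 15.8522
  x_1 = -0.6259 - 0.05*-1.2518 = -0.5633
  y_1 = 1.1323 - 0.05*15.8522 = 0.3397
Step 2: grad_x = 2*1*-0.5633 = -1.1266, grad_y = 2*7*0.3397 = 4.7557
  x_2 = -0.5633 - 0.05*-1.1266 = -0.507
  y_2 = 0.3397 - 0.05*4.7557 = 0.1019
Step 3: grad_x = 2*1*-0.507 = -1.014, grad_y = 2*7*0.1019 = 1.4267
  x_3 = -0.507 - 0.05*-1.014 = -0.4563
  y_3 = 0.1019 - 0.05*1.4267 = 0.0306
Step 4: grad_x = 2*1*-0.4563 = -0.9126, grad_y = 2*7*0.0306 = 0.428
  x_4 = -0.4563 - 0.05*-0.9126 = -0.4107
  y_4 = 0.0306 - 0.05*0.428 = 0.0092
Step 5: grad_x = 2*1*-0.4107 = -0.8213, grad_y = 2*7*0.0092 = 0.1284
  x_5 = -0.4107 - 0.05*-0.8213 = -0.3696
  y_5 = 0.0092 - 0.05*0.1284 = 0.0028
f(-0.3696, 0.0028) = 1*(-0.3696)^2 + 7*0.0028^2 = 0.1366


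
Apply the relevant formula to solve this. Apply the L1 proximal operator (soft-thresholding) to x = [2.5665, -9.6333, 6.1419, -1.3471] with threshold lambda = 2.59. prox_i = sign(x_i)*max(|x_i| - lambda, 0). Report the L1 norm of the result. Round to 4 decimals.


Soft-thresholding with lambda = 2.59:
prox(2.5665) = sign(2.5665)*max(|2.5665| - 2.59, 0) = 0.0
prox(-9.6333) = sign(-9.6333)*max(|-9.6333| - 2.59, 0) = -7.0433
prox(6.1419) = sign(6.1419)*max(|6.1419| - 2.59, 0) = 3.5519
prox(-1.3471) = sign(-1.3471)*max(|-1.3471| - 2.59, 0) = 0.0
prox(x) = [0.0, -7.0433, 3.5519, 0.0]
||prox(x)||_1 = 0.0 + 7.0433 + 3.5519 + 0.0 = 10.5952


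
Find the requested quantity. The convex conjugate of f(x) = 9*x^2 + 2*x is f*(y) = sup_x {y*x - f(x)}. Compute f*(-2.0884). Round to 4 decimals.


f*(y) = sup_x {y*x - a*x^2 - b*x} = sup_x {(y-b)*x - a*x^2}
FOC: (y - b) - 2a*x = 0 => x* = (y - b)/(2a)
x* = (-2.0884 - 2)/(2*9) = -0.2271
f*(-2.0884) = (y-b)^2/(4a) = (-2.0884 - 2)^2/(4*9)
= 16.715/36 = 0.4643


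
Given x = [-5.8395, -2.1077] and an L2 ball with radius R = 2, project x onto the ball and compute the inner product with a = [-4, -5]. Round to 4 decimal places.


Step 1: Compute ||x|| (intermediates to 6 decimals).
||x|| = sqrt((-5.8395)^2 + (-2.1077)^2) = 6.208233
Step 2: Project.
Since ||x|| > R, scale = R/||x|| = 2/6.208233 = 0.322153, proj(x) = scale * x
proj(x) = [-1.881212, -0.679002]
Step 3: Dot product.
a^T * proj(x) = -4*(-1.881212) - 5*(-0.679002) = 10.9199


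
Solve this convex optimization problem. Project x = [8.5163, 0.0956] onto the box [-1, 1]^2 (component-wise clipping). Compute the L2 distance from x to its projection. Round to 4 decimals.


Project each component onto [-1, 1].
clip(8.5163) = 1.0, clip(0.0956) = 0.0956
Projection = [1.0, 0.0956]
Squared diffs: [56.4948, 0.0]
Distance = sqrt(56.4948) = 7.5163


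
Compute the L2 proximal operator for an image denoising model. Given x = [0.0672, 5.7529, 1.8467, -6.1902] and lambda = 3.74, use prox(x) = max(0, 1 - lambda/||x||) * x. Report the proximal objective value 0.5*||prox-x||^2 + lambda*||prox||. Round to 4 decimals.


Step 1: Compute ||x||.
||x|| = 8.6504
Step 2: Compute scaling factor.
scale = max(0, 1 - 3.74/8.6504) = 0.5676
Step 3: prox(x) = [0.0381, 3.2656, 1.0483, -3.5139]
||prox(x)|| = 4.9104
Step 4: Proximal objective.
0.5*||prox-x||^2 = 6.9938
lambda*||prox|| = 18.3649
Total = 25.3587


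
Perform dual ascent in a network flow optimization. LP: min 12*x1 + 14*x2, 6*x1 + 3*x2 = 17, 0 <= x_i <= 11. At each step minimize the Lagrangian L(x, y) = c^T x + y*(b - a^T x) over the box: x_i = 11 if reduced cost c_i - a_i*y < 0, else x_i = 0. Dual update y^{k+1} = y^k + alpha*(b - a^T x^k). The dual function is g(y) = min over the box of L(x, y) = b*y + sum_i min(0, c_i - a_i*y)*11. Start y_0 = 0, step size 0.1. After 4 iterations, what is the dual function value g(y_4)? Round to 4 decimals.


Dual ascent for LP: min 12*x1 + 14*x2, 6*x1 + 3*x2 = 17, 0 <= x_i <= 11
Step 1: y^k = 0.0, reduced costs: (12.0, 14.0)
  x^k = (0.0, 0.0), subgradient = b - a^T x = 17.0
  y^{k+1} = 0.0 + 0.1*17.0 = 1.7
Step 2: y^k = 1.7, reduced costs: (1.8, 8.9)
  x^k = (0.0, 0.0), subgradient = b - a^T x = 17.0
  y^{k+1} = 1.7 + 0.1*17.0 = 3.4
Step 3: y^k = 3.4, reduced costs: (-8.4, 3.8)
  x^k = (11.0, 0.0), subgradient = b - a^T x = -49.0
  y^{k+1} = 3.4 + 0.1*-49.0 = -1.5
Step 4: y^k = -1.5, reduced costs: (21.0, 18.5)
  x^k = (0.0, 0.0), subgradient = b - a^T x = 17.0
  y^{k+1} = -1.5 + 0.1*17.0 = 0.2
Dual objective at y_4 = 0.2: reduced costs (10.8, 13.4), box minimizer x = (0.0, 0.0)
g(y_4) = b*y + (c1 - a1*y)*x1 + (c2 - a2*y)*x2 = 17*0.2 + 10.8*0.0 + 13.4*0.0 = 3.4 + 0.0 + 0.0 = 3.4


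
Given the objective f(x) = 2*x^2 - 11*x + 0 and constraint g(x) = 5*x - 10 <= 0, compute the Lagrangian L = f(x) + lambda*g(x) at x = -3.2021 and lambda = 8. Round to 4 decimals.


Step 1: Evaluate f(x).
f(-3.2021) = 2*(-3.2021)^2 - 11*(-3.2021) + 0 = 55.73
Step 2: Evaluate g(x).
g(-3.2021) = 5*-3.2021 - 10 = -26.0105
Step 3: Compute Lagrangian.
L = 55.73 + 8*-26.0105 = -152.354


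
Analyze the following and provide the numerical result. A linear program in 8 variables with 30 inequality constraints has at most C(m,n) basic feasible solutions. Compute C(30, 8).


Each vertex corresponds to some choice of n active constraints out of m, so the number of vertices is at most C(m, n) = m! / (n!(m-n)!).
m = 30, n = 8
Numerator: 30 * 29 * 28 * 27 * 26 * 25 * 24 * 23
Denominator: 8! = 40320
C(30, 8) = 5852925


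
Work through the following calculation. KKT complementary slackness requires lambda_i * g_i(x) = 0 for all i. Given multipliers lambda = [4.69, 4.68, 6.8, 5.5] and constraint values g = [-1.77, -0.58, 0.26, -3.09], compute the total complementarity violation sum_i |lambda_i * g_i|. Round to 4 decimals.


KKT complementary slackness check:
lambda_1 * g_1 = 4.69 * -1.77 = -8.3013
lambda_2 * g_2 = 4.68 * -0.58 = -2.7144
lambda_3 * g_3 = 6.8 * 0.26 = 1.768
lambda_4 * g_4 = 5.5 * -3.09 = -16.995
Total violation = 8.3013 + 2.7144 + 1.768 + 16.995 = 29.7787


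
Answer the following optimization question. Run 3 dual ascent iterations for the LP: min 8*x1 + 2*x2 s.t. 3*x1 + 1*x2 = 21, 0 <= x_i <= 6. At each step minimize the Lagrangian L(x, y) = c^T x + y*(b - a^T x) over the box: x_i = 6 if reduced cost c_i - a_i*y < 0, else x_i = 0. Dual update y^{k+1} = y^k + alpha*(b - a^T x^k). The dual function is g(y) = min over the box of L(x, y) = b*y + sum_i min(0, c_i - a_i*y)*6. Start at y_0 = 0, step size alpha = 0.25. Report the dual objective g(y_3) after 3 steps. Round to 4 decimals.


Dual ascent for LP: min 8*x1 + 2*x2, 3*x1 + 1*x2 = 21, 0 <= x_i <= 6
Step 1: y^k = 0.0, reduced costs: (8.0, 2.0)
  x^k = (0.0, 0.0), subgradient = b - a^T x = 21.0
  y^{k+1} = 0.0 + 0.25*21.0 = 5.25
Step 2: y^k = 5.25, reduced costs: (-7.75, -3.25)
  x^k = (6.0, 6.0), subgradient = b - a^T x = -3.0
  y^{k+1} = 5.25 + 0.25*-3.0 = 4.5
Step 3: y^k = 4.5, reduced costs: (-5.5, -2.5)
  x^k = (6.0, 6.0), subgradient = b - a^T x = -3.0
  y^{k+1} = 4.5 + 0.25*-3.0 = 3.75
Dual objective at y_3 = 3.75: reduced costs (-3.25, -1.75), box minimizer x = (6.0, 6.0)
g(y_3) = b*y + (c1 - a1*y)*x1 + (c2 - a2*y)*x2 = 21*3.75 + (-3.25)*6.0 + (-1.75)*6.0 = 78.75 - 19.5 - 10.5 = 48.75


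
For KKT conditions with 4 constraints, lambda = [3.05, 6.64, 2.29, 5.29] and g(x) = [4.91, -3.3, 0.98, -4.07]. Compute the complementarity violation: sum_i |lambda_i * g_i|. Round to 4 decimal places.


KKT complementary slackness check:
lambda_1 * g_1 = 3.05 * 4.91 = 14.9755
lambda_2 * g_2 = 6.64 * -3.3 = -21.912
lambda_3 * g_3 = 2.29 * 0.98 = 2.2442
lambda_4 * g_4 = 5.29 * -4.07 = -21.5303
Total violation = 14.9755 + 21.912 + 2.2442 + 21.5303 = 60.662


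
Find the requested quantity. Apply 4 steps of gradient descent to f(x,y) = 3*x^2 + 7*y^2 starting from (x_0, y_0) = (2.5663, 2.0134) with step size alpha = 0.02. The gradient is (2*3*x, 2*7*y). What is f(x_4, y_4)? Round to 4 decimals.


Gradient descent on f(x,y) = 3*x^2 + 7*y^2.
Starting point: (2.5663, 2.0134), alpha = 0.02
Step 1: grad_x = 2*3*2.5663 = 15.3978, grad_y = 2*7*2.0134 = 28.1876
  x_1 = 2.5663 - 0.02*15.3978 = 2.2583
  y_1 = 2.0134 - 0.02*28.1876 = 1.4496
Step 2: grad_x = 2*3*2.2583 = 13.5501, grad_y = 2*7*1.4496 = 20.2951
  x_2 = 2.2583 - 0.02*13.5501 = 1.9873
  y_2 = 1.4496 - 0.02*20.2951 = 1.0437
Step 3: grad_x = 2*3*1.9873 = 11.9241, grad_y = 2*7*1.0437 = 14.6125
  x_3 = 1.9873 - 0.02*11.9241 = 1.7489
  y_3 = 1.0437 - 0.02*14.6125 = 0.7515
Step 4: grad_x = 2*3*1.7489 = 10.4932, grad_y = 2*7*0.7515 = 10.521
  x_4 = 1.7489 - 0.02*10.4932 = 1.539
  y_4 = 0.7515 - 0.02*10.521 = 0.5411
f(1.539, 0.5411) = 3*1.539^2 + 7*0.5411^2 = 9.1549


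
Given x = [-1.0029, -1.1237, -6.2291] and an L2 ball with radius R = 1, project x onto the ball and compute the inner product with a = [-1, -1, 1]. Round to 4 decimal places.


Step 1: Compute ||x|| (intermediates to 6 decimals).
||x|| = sqrt((-1.0029)^2 + (-1.1237)^2 + (-6.2291)^2) = 6.408603
Step 2: Project.
Since ||x|| > R, scale = R/||x|| = 1/6.408603 = 0.15604, proj(x) = scale * x
proj(x) = [-0.156493, -0.175342, -0.971989]
Step 3: Dot product.
a^T * proj(x) = -1*(-0.156493) - 1*(-0.175342) + 1*(-0.971989) = -0.6402


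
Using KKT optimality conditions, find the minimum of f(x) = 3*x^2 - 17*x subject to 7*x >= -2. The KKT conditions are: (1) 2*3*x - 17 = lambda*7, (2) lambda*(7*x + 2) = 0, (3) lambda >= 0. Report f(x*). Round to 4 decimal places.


Step 1: Try lambda = 0 (constraint inactive).
Stationarity: 2*3*x - 17 = 0
x* = 17/(2*3) = 17/6 = 2.8333 (rounded; the exact value 17/6 is used below)
Check constraint: 7*2.8333 = 19.8331 >= -2 -- satisfied.
Step 2: Compute optimal value.
f(x*) = 3*(17/6)^2 - 17*(17/6) = -24.0833


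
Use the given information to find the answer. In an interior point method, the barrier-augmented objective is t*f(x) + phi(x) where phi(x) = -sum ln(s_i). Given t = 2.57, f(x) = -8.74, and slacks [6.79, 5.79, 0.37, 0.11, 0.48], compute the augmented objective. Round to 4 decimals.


Step 1: Compute log-barrier.
ln values: [1.9155, 1.7561, -0.9943, -2.2073, -0.734]
phi = -(1.9155 + 1.7561 - 0.9943 - 2.2073 - 0.734) = 0.2639
Step 2: Compute augmented objective.
t*f(x) = 2.57*-8.74 = -22.4618
Total = -22.4618 + 0.2639 = -22.1979


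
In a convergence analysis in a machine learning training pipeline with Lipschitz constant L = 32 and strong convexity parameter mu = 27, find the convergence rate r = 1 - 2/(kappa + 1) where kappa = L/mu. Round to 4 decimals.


Step 1: Compute the condition number.
kappa = L/mu = 32/27 = 1.1852
Step 2: Compute the convergence rate.
r = 1 - 2/(kappa + 1) = 1 - 2*mu/(L + mu) = (L - mu)/(L + mu) = 5/59 = 0.0847


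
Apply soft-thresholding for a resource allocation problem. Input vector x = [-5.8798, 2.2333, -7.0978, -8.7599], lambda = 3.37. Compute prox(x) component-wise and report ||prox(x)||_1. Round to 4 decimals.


Soft-thresholding with lambda = 3.37:
prox(-5.8798) = sign(-5.8798)*max(|-5.8798| - 3.37, 0) = -2.5098
prox(2.2333) = sign(2.2333)*max(|2.2333| - 3.37, 0) = 0.0
prox(-7.0978) = sign(-7.0978)*max(|-7.0978| - 3.37, 0) = -3.7278
prox(-8.7599) = sign(-8.7599)*max(|-8.7599| - 3.37, 0) = -5.3899
prox(x) = [-2.5098, 0.0, -3.7278, -5.3899]
||prox(x)||_1 = 2.5098 + 0.0 + 3.7278 + 5.3899 = 11.6275


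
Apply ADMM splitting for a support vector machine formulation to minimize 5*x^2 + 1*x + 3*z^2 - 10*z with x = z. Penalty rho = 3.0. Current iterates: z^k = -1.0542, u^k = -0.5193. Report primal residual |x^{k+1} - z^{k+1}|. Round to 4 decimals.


ADMM iteration with rho = 3.0, z^k = -1.0542, u^k = -0.5193
Step 1: x-update.
Minimize 5*x^2 + 1*x + (3.0/2)*(x + 1.0542 - 0.5193)^2
FOC: (2*5 + 3.0)*x = -1 + 3.0*(-1.0542 + 0.5193)
x^{k+1} = -0.2004
Step 2: z-update.
Minimize 3*z^2 - 10*z + (3.0/2)*(-0.2004 - z - 0.5193)^2
FOC: (2*3 + 3.0)*z = 10 + 3.0*(-0.2004 - 0.5193)
z^{k+1} = 0.8712
Step 3: u-update.
u^{k+1} = -0.5193 - 0.2004 - 0.8712 = -1.5909
Step 4: Primal residual = |-0.2004 - 0.8712| = 1.0716


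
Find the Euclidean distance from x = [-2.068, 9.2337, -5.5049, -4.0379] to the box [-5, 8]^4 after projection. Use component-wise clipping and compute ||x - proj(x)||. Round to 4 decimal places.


Project each component onto [-5, 8].
clip(-2.068) = -2.068, clip(9.2337) = 8.0, clip(-5.5049) = -5.0, clip(-4.0379) = -4.0379
Projection = [-2.068, 8.0, -5.0, -4.0379]
Squared diffs: [0.0, 1.522, 0.2549, 0.0]
Distance = sqrt(1.7769) = 1.333


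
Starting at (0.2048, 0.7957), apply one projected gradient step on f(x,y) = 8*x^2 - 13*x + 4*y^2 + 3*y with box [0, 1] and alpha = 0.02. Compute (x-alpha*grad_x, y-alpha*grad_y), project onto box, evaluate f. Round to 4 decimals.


Step 1: Compute gradient at (0.2048, 0.7957).
grad_x = 2*8*0.2048 - 13 = -9.7232
grad_y = 2*4*0.7957 + 3 = 9.3656
Step 2: Gradient step.
x_raw = 0.2048 - 0.02*-9.7232 = 0.3993
y_raw = 0.7957 - 0.02*9.3656 = 0.6084
Step 3: Project onto [0, 1].
x_proj = clip(0.3993) = 0.3993
y_proj = clip(0.6084) = 0.6084
Step 4: Evaluate f.
f(0.3993, 0.6084) = -0.6094


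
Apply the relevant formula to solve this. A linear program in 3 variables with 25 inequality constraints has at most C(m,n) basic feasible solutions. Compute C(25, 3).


Each vertex corresponds to some choice of n active constraints out of m, so the number of vertices is at most C(m, n) = m! / (n!(m-n)!).
m = 25, n = 3
Numerator: 25 * 24 * 23
Denominator: 3! = 6
C(25, 3) = 2300


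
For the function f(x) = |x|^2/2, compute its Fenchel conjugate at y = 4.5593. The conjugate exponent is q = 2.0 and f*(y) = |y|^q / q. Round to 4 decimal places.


The conjugate exponent q satisfies 1/p + 1/q = 1.
p = 2, so q = 2/(2 - 1) = 2.0
|y|^q = 4.5593^2.0 = 20.7872
f*(4.5593) = 20.7872 / 2.0 = 10.3936


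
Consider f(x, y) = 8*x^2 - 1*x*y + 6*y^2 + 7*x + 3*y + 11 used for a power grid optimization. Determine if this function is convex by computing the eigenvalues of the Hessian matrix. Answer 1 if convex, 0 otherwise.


The Hessian of f(x,y) = 8*x^2 - 1*x*y + 6*y^2 + 7*x + 3*y + 11 is:
H = [[16, -1], [-1, 12]]
Trace = 16 + 12 = 28
Determinant = 16*12 - (-1)^2 = 191
Discriminant = (28)^2 - 4*191 = 20.0
Eigenvalues: lambda_1 = 11.7639, lambda_2 = 16.2361
The function is convex.

1
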